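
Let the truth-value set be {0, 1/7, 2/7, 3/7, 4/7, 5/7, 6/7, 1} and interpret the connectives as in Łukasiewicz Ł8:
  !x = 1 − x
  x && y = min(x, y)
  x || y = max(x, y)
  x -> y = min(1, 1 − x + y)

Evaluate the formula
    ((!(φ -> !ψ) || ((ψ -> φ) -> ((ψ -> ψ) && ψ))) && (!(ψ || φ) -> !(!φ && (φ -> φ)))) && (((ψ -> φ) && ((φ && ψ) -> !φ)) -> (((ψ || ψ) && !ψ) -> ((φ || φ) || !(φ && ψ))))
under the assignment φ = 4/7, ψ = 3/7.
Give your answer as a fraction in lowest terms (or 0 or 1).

!ψ = !3/7 = 4/7
φ -> !ψ = 4/7 -> 4/7 = 1
!(φ -> !ψ) = !1 = 0
ψ -> φ = 3/7 -> 4/7 = 1
ψ -> ψ = 3/7 -> 3/7 = 1
(ψ -> ψ) && ψ = 1 && 3/7 = 3/7
(ψ -> φ) -> ((ψ -> ψ) && ψ) = 1 -> 3/7 = 3/7
!(φ -> !ψ) || ((ψ -> φ) -> ((ψ -> ψ) && ψ)) = 0 || 3/7 = 3/7
ψ || φ = 3/7 || 4/7 = 4/7
!(ψ || φ) = !4/7 = 3/7
!φ = !4/7 = 3/7
φ -> φ = 4/7 -> 4/7 = 1
!φ && (φ -> φ) = 3/7 && 1 = 3/7
!(!φ && (φ -> φ)) = !3/7 = 4/7
!(ψ || φ) -> !(!φ && (φ -> φ)) = 3/7 -> 4/7 = 1
(!(φ -> !ψ) || ((ψ -> φ) -> ((ψ -> ψ) && ψ))) && (!(ψ || φ) -> !(!φ && (φ -> φ))) = 3/7 && 1 = 3/7
ψ -> φ = 3/7 -> 4/7 = 1
φ && ψ = 4/7 && 3/7 = 3/7
!φ = !4/7 = 3/7
(φ && ψ) -> !φ = 3/7 -> 3/7 = 1
(ψ -> φ) && ((φ && ψ) -> !φ) = 1 && 1 = 1
ψ || ψ = 3/7 || 3/7 = 3/7
!ψ = !3/7 = 4/7
(ψ || ψ) && !ψ = 3/7 && 4/7 = 3/7
φ || φ = 4/7 || 4/7 = 4/7
φ && ψ = 4/7 && 3/7 = 3/7
!(φ && ψ) = !3/7 = 4/7
(φ || φ) || !(φ && ψ) = 4/7 || 4/7 = 4/7
((ψ || ψ) && !ψ) -> ((φ || φ) || !(φ && ψ)) = 3/7 -> 4/7 = 1
((ψ -> φ) && ((φ && ψ) -> !φ)) -> (((ψ || ψ) && !ψ) -> ((φ || φ) || !(φ && ψ))) = 1 -> 1 = 1
((!(φ -> !ψ) || ((ψ -> φ) -> ((ψ -> ψ) && ψ))) && (!(ψ || φ) -> !(!φ && (φ -> φ)))) && (((ψ -> φ) && ((φ && ψ) -> !φ)) -> (((ψ || ψ) && !ψ) -> ((φ || φ) || !(φ && ψ)))) = 3/7 && 1 = 3/7

3/7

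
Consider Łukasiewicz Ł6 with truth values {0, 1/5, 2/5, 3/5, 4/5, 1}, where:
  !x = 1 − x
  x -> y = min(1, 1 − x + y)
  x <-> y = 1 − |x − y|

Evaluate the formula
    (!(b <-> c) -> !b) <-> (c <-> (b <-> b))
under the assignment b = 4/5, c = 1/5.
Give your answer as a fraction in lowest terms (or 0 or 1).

b <-> c = 4/5 <-> 1/5 = 2/5
!(b <-> c) = !2/5 = 3/5
!b = !4/5 = 1/5
!(b <-> c) -> !b = 3/5 -> 1/5 = 3/5
b <-> b = 4/5 <-> 4/5 = 1
c <-> (b <-> b) = 1/5 <-> 1 = 1/5
(!(b <-> c) -> !b) <-> (c <-> (b <-> b)) = 3/5 <-> 1/5 = 3/5

3/5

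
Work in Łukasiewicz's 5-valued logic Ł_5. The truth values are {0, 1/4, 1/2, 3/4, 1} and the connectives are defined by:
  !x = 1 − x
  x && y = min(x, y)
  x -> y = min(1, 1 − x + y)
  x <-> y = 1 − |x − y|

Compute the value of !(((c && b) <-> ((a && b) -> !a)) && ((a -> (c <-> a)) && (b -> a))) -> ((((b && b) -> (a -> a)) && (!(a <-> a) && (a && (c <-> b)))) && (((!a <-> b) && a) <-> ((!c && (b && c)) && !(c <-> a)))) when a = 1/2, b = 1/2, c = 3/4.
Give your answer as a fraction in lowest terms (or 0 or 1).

c && b = 3/4 && 1/2 = 1/2
a && b = 1/2 && 1/2 = 1/2
!a = !1/2 = 1/2
(a && b) -> !a = 1/2 -> 1/2 = 1
(c && b) <-> ((a && b) -> !a) = 1/2 <-> 1 = 1/2
c <-> a = 3/4 <-> 1/2 = 3/4
a -> (c <-> a) = 1/2 -> 3/4 = 1
b -> a = 1/2 -> 1/2 = 1
(a -> (c <-> a)) && (b -> a) = 1 && 1 = 1
((c && b) <-> ((a && b) -> !a)) && ((a -> (c <-> a)) && (b -> a)) = 1/2 && 1 = 1/2
!(((c && b) <-> ((a && b) -> !a)) && ((a -> (c <-> a)) && (b -> a))) = !1/2 = 1/2
b && b = 1/2 && 1/2 = 1/2
a -> a = 1/2 -> 1/2 = 1
(b && b) -> (a -> a) = 1/2 -> 1 = 1
a <-> a = 1/2 <-> 1/2 = 1
!(a <-> a) = !1 = 0
c <-> b = 3/4 <-> 1/2 = 3/4
a && (c <-> b) = 1/2 && 3/4 = 1/2
!(a <-> a) && (a && (c <-> b)) = 0 && 1/2 = 0
((b && b) -> (a -> a)) && (!(a <-> a) && (a && (c <-> b))) = 1 && 0 = 0
!a = !1/2 = 1/2
!a <-> b = 1/2 <-> 1/2 = 1
(!a <-> b) && a = 1 && 1/2 = 1/2
!c = !3/4 = 1/4
b && c = 1/2 && 3/4 = 1/2
!c && (b && c) = 1/4 && 1/2 = 1/4
c <-> a = 3/4 <-> 1/2 = 3/4
!(c <-> a) = !3/4 = 1/4
(!c && (b && c)) && !(c <-> a) = 1/4 && 1/4 = 1/4
((!a <-> b) && a) <-> ((!c && (b && c)) && !(c <-> a)) = 1/2 <-> 1/4 = 3/4
(((b && b) -> (a -> a)) && (!(a <-> a) && (a && (c <-> b)))) && (((!a <-> b) && a) <-> ((!c && (b && c)) && !(c <-> a))) = 0 && 3/4 = 0
!(((c && b) <-> ((a && b) -> !a)) && ((a -> (c <-> a)) && (b -> a))) -> ((((b && b) -> (a -> a)) && (!(a <-> a) && (a && (c <-> b)))) && (((!a <-> b) && a) <-> ((!c && (b && c)) && !(c <-> a)))) = 1/2 -> 0 = 1/2

1/2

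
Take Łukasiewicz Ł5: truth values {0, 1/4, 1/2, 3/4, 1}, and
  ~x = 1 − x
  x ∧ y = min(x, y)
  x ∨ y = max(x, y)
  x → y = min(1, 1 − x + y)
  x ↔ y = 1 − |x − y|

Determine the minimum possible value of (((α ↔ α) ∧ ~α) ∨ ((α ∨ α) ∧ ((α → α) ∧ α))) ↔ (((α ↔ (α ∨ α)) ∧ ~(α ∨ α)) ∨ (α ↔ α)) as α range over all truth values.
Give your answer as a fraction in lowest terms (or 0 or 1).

1/2

Take α = 1/2:
α ↔ α = 1/2 ↔ 1/2 = 1
~α = ~1/2 = 1/2
(α ↔ α) ∧ ~α = 1 ∧ 1/2 = 1/2
α ∨ α = 1/2 ∨ 1/2 = 1/2
α → α = 1/2 → 1/2 = 1
(α → α) ∧ α = 1 ∧ 1/2 = 1/2
(α ∨ α) ∧ ((α → α) ∧ α) = 1/2 ∧ 1/2 = 1/2
((α ↔ α) ∧ ~α) ∨ ((α ∨ α) ∧ ((α → α) ∧ α)) = 1/2 ∨ 1/2 = 1/2
α ∨ α = 1/2 ∨ 1/2 = 1/2
α ↔ (α ∨ α) = 1/2 ↔ 1/2 = 1
α ∨ α = 1/2 ∨ 1/2 = 1/2
~(α ∨ α) = ~1/2 = 1/2
(α ↔ (α ∨ α)) ∧ ~(α ∨ α) = 1 ∧ 1/2 = 1/2
α ↔ α = 1/2 ↔ 1/2 = 1
((α ↔ (α ∨ α)) ∧ ~(α ∨ α)) ∨ (α ↔ α) = 1/2 ∨ 1 = 1
(((α ↔ α) ∧ ~α) ∨ ((α ∨ α) ∧ ((α → α) ∧ α))) ↔ (((α ↔ (α ∨ α)) ∧ ~(α ∨ α)) ∨ (α ↔ α)) = 1/2 ↔ 1 = 1/2
No assignment yields a value below 1/2, so this is the minimum.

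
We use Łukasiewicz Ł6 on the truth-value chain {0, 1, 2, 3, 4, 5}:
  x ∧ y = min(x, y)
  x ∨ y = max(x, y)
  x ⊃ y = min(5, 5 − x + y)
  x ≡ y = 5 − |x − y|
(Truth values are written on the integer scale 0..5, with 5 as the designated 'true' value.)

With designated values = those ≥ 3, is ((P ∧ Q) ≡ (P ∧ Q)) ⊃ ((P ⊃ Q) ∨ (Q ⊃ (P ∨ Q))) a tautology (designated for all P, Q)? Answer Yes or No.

Yes

At P = 5, Q = 1, for instance:
P ∧ Q = 5 ∧ 1 = 1
P ∧ Q = 5 ∧ 1 = 1
(P ∧ Q) ≡ (P ∧ Q) = 1 ≡ 1 = 5
P ⊃ Q = 5 ⊃ 1 = 1
P ∨ Q = 5 ∨ 1 = 5
Q ⊃ (P ∨ Q) = 1 ⊃ 5 = 5
(P ⊃ Q) ∨ (Q ⊃ (P ∨ Q)) = 1 ∨ 5 = 5
((P ∧ Q) ≡ (P ∧ Q)) ⊃ ((P ⊃ Q) ∨ (Q ⊃ (P ∨ Q))) = 5 ⊃ 5 = 5
and checking the remaining 35 assignments likewise gives ≥ 3 in every case.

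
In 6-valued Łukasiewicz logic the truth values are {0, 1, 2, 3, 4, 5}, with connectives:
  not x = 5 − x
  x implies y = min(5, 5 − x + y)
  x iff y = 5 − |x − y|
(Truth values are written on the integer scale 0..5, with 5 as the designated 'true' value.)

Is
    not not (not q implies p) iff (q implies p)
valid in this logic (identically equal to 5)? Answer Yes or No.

Counterexample: take p = 0, q = 0.
not q = not 0 = 5
not q implies p = 5 implies 0 = 0
not (not q implies p) = not 0 = 5
not not (not q implies p) = not 5 = 0
q implies p = 0 implies 0 = 5
not not (not q implies p) iff (q implies p) = 0 iff 5 = 0
This gives 0 ≠ 5.

No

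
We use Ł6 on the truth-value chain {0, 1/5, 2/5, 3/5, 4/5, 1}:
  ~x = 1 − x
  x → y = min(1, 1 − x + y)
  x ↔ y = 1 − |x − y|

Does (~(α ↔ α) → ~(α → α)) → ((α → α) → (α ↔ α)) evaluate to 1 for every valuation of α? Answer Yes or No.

Yes

α = 0 ↦ 1
α = 1/5 ↦ 1
α = 2/5 ↦ 1
α = 3/5 ↦ 1
α = 4/5 ↦ 1
α = 1 ↦ 1
Every assignment gives a value ≥ 1.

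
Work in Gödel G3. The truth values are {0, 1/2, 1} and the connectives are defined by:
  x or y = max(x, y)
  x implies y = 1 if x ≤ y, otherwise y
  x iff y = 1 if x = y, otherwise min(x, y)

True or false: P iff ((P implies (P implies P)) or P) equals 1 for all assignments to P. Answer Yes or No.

No

Counterexample: take P = 0.
P implies P = 0 implies 0 = 1
P implies (P implies P) = 0 implies 1 = 1
(P implies (P implies P)) or P = 1 or 0 = 1
P iff ((P implies (P implies P)) or P) = 0 iff 1 = 0
This gives 0 ≠ 1.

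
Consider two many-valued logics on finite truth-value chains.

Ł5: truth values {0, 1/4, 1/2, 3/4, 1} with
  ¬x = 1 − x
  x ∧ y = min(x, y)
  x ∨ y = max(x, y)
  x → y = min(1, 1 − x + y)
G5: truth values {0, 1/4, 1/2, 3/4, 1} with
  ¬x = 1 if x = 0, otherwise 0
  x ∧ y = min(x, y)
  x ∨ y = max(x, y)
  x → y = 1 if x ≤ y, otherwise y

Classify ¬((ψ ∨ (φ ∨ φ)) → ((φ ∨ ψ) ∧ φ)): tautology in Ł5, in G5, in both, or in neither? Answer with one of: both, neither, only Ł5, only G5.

neither

In Ł5: at φ = 0, ψ = 0 the value is 0 — not a tautology.
In G5: at φ = 0, ψ = 0 the value is 0 — not a tautology.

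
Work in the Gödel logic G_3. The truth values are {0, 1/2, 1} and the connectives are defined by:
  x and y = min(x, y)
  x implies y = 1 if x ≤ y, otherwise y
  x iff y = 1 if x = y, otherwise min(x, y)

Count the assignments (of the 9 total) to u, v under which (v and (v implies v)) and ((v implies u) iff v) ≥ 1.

u = 0, v = 0 ↦ 0  <
u = 0, v = 1/2 ↦ 0  <
u = 0, v = 1 ↦ 0  <
u = 1/2, v = 0 ↦ 0  <
u = 1/2, v = 1/2 ↦ 1/2  <
u = 1/2, v = 1 ↦ 1/2  <
u = 1, v = 0 ↦ 0  <
u = 1, v = 1/2 ↦ 1/2  <
u = 1, v = 1 ↦ 1  ≥
So 1 of the 9 assignments meets the threshold.

1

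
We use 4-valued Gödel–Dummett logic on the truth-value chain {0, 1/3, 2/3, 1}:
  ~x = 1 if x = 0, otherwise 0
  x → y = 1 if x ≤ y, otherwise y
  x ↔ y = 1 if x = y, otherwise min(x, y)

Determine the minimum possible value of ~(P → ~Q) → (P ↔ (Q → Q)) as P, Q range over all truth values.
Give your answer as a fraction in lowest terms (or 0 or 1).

1/3

Take P = 1/3, Q = 1/3:
~Q = ~1/3 = 0
P → ~Q = 1/3 → 0 = 0
~(P → ~Q) = ~0 = 1
Q → Q = 1/3 → 1/3 = 1
P ↔ (Q → Q) = 1/3 ↔ 1 = 1/3
~(P → ~Q) → (P ↔ (Q → Q)) = 1 → 1/3 = 1/3
No assignment yields a value below 1/3, so this is the minimum.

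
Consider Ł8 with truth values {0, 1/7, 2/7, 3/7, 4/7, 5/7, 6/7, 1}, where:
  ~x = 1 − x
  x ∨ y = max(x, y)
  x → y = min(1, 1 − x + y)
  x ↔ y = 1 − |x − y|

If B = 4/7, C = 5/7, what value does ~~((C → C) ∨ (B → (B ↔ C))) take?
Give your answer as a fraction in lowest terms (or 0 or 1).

1

C → C = 5/7 → 5/7 = 1
B ↔ C = 4/7 ↔ 5/7 = 6/7
B → (B ↔ C) = 4/7 → 6/7 = 1
(C → C) ∨ (B → (B ↔ C)) = 1 ∨ 1 = 1
~((C → C) ∨ (B → (B ↔ C))) = ~1 = 0
~~((C → C) ∨ (B → (B ↔ C))) = ~0 = 1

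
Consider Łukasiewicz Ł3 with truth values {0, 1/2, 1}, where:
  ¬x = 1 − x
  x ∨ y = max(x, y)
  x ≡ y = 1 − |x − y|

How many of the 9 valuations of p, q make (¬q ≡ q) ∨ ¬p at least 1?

p = 0, q = 0 ↦ 1  ≥
p = 0, q = 1/2 ↦ 1  ≥
p = 0, q = 1 ↦ 1  ≥
p = 1/2, q = 0 ↦ 1/2  <
p = 1/2, q = 1/2 ↦ 1  ≥
p = 1/2, q = 1 ↦ 1/2  <
p = 1, q = 0 ↦ 0  <
p = 1, q = 1/2 ↦ 1  ≥
p = 1, q = 1 ↦ 0  <
So 5 of the 9 assignments meet the threshold.

5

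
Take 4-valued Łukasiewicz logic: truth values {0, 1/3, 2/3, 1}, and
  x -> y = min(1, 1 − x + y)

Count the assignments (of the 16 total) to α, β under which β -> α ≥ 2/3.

α = 0, β = 0 ↦ 1  ≥
α = 0, β = 1/3 ↦ 2/3  ≥
α = 0, β = 2/3 ↦ 1/3  <
α = 0, β = 1 ↦ 0  <
α = 1/3, β = 0 ↦ 1  ≥
α = 1/3, β = 1/3 ↦ 1  ≥
α = 1/3, β = 2/3 ↦ 2/3  ≥
α = 1/3, β = 1 ↦ 1/3  <
α = 2/3, β = 0 ↦ 1  ≥
α = 2/3, β = 1/3 ↦ 1  ≥
α = 2/3, β = 2/3 ↦ 1  ≥
α = 2/3, β = 1 ↦ 2/3  ≥
α = 1, β = 0 ↦ 1  ≥
α = 1, β = 1/3 ↦ 1  ≥
α = 1, β = 2/3 ↦ 1  ≥
α = 1, β = 1 ↦ 1  ≥
So 13 of the 16 assignments meet the threshold.

13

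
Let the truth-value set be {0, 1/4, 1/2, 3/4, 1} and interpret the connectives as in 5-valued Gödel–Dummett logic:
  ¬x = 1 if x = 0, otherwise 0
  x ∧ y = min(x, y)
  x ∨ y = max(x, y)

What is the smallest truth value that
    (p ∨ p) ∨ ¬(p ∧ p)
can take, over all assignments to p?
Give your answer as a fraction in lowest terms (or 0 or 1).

Take p = 1/4:
p ∨ p = 1/4 ∨ 1/4 = 1/4
p ∧ p = 1/4 ∧ 1/4 = 1/4
¬(p ∧ p) = ¬1/4 = 0
(p ∨ p) ∨ ¬(p ∧ p) = 1/4 ∨ 0 = 1/4
No assignment yields a value below 1/4, so this is the minimum.

1/4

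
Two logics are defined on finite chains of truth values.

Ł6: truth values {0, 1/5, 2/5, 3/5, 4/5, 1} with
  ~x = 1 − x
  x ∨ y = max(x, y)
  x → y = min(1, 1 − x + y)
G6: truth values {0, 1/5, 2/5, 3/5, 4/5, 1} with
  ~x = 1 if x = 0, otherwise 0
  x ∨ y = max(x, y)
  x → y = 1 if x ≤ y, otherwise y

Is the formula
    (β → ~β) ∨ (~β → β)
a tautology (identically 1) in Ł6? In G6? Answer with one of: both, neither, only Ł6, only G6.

In Ł6: every assignment gives 1 — tautology.
In G6: every assignment gives 1 — tautology.

both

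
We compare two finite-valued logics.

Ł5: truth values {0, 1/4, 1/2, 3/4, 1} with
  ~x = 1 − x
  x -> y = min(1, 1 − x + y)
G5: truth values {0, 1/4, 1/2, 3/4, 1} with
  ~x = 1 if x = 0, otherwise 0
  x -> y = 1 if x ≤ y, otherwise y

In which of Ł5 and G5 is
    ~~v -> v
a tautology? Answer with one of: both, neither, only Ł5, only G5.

only Ł5

In Ł5: every assignment gives 1 — tautology.
In G5: at v = 1/4 the value is 1/4 — not a tautology.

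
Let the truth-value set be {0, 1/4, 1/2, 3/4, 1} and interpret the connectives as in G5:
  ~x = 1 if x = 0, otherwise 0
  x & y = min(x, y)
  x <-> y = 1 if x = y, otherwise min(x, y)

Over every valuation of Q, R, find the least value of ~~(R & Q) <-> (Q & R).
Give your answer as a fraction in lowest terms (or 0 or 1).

Take Q = 1/4, R = 1/4:
R & Q = 1/4 & 1/4 = 1/4
~(R & Q) = ~1/4 = 0
~~(R & Q) = ~0 = 1
Q & R = 1/4 & 1/4 = 1/4
~~(R & Q) <-> (Q & R) = 1 <-> 1/4 = 1/4
No assignment yields a value below 1/4, so this is the minimum.

1/4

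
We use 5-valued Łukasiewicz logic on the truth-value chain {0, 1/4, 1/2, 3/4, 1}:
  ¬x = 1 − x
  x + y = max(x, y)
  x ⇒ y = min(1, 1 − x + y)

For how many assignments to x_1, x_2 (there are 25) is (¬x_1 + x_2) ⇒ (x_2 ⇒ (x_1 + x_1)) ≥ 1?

value 1: 17 assignments (counts)
value 3/4: 3 assignments
value 1/2: 2 assignments
value 1/4: 2 assignments
value 0: 1 assignment
So 17 of the 25 assignments meet the threshold.

17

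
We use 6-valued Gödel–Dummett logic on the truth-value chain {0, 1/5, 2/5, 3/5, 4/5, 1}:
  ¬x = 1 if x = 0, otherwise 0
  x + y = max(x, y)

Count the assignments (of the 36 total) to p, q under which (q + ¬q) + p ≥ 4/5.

value 1: 16 assignments (counts)
value 4/5: 8 assignments (counts)
value 3/5: 6 assignments
value 2/5: 4 assignments
value 1/5: 2 assignments
So 24 of the 36 assignments meet the threshold.

24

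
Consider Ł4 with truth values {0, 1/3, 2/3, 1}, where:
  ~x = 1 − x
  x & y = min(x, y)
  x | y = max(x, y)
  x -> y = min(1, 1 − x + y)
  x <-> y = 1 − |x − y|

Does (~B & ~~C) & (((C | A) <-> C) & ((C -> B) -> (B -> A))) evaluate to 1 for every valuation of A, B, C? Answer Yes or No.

Counterexample: take A = 0, B = 0, C = 0.
~B = ~0 = 1
~C = ~0 = 1
~~C = ~1 = 0
~B & ~~C = 1 & 0 = 0
C | A = 0 | 0 = 0
(C | A) <-> C = 0 <-> 0 = 1
C -> B = 0 -> 0 = 1
B -> A = 0 -> 0 = 1
(C -> B) -> (B -> A) = 1 -> 1 = 1
((C | A) <-> C) & ((C -> B) -> (B -> A)) = 1 & 1 = 1
(~B & ~~C) & (((C | A) <-> C) & ((C -> B) -> (B -> A))) = 0 & 1 = 0
This gives 0 ≠ 1.

No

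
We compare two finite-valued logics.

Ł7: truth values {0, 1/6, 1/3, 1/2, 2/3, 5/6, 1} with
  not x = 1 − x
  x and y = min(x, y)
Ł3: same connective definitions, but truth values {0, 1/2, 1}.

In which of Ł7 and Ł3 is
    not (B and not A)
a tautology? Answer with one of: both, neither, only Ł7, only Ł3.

In Ł7: at A = 0, B = 1/6 the value is 5/6 — not a tautology.
In Ł3: at A = 0, B = 1/2 the value is 1/2 — not a tautology.

neither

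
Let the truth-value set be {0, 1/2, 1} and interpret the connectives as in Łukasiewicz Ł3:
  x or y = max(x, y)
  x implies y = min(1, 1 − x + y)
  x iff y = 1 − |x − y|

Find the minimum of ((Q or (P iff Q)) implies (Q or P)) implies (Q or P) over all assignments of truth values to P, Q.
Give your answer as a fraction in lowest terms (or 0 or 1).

1/2

Take P = 0, Q = 1/2:
P iff Q = 0 iff 1/2 = 1/2
Q or (P iff Q) = 1/2 or 1/2 = 1/2
Q or P = 1/2 or 0 = 1/2
(Q or (P iff Q)) implies (Q or P) = 1/2 implies 1/2 = 1
Q or P = 1/2 or 0 = 1/2
((Q or (P iff Q)) implies (Q or P)) implies (Q or P) = 1 implies 1/2 = 1/2
No assignment yields a value below 1/2, so this is the minimum.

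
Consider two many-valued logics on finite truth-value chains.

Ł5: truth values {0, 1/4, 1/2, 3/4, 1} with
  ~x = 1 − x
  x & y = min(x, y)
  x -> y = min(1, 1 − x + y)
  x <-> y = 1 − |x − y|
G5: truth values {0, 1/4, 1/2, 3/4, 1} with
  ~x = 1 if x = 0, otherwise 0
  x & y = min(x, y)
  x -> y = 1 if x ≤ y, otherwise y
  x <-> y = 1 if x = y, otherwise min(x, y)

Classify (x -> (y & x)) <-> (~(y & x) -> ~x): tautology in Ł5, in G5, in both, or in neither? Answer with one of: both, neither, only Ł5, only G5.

only Ł5

In Ł5: every assignment gives 1 — tautology.
In G5: at x = 1/2, y = 1/4 the value is 1/4 — not a tautology.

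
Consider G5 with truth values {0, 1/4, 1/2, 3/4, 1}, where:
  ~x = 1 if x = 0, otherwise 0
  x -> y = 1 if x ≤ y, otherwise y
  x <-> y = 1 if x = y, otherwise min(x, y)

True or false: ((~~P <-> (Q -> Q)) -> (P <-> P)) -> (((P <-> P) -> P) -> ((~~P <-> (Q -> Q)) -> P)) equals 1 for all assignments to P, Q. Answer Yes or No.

Yes

At P = 1, Q = 3/4, for instance:
~P = ~1 = 0
~~P = ~0 = 1
Q -> Q = 3/4 -> 3/4 = 1
~~P <-> (Q -> Q) = 1 <-> 1 = 1
P <-> P = 1 <-> 1 = 1
(~~P <-> (Q -> Q)) -> (P <-> P) = 1 -> 1 = 1
(P <-> P) -> P = 1 -> 1 = 1
(~~P <-> (Q -> Q)) -> P = 1 -> 1 = 1
((P <-> P) -> P) -> ((~~P <-> (Q -> Q)) -> P) = 1 -> 1 = 1
((~~P <-> (Q -> Q)) -> (P <-> P)) -> (((P <-> P) -> P) -> ((~~P <-> (Q -> Q)) -> P)) = 1 -> 1 = 1
and checking the remaining 24 assignments likewise gives ≥ 1 in every case.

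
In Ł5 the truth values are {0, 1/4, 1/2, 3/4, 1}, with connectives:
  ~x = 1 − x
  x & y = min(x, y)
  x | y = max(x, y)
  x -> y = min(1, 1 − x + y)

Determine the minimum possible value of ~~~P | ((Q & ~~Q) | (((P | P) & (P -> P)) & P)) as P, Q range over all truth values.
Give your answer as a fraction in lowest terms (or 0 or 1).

1/2

Take P = 1/2, Q = 0:
~P = ~1/2 = 1/2
~~P = ~1/2 = 1/2
~~~P = ~1/2 = 1/2
~Q = ~0 = 1
~~Q = ~1 = 0
Q & ~~Q = 0 & 0 = 0
P | P = 1/2 | 1/2 = 1/2
P -> P = 1/2 -> 1/2 = 1
(P | P) & (P -> P) = 1/2 & 1 = 1/2
((P | P) & (P -> P)) & P = 1/2 & 1/2 = 1/2
(Q & ~~Q) | (((P | P) & (P -> P)) & P) = 0 | 1/2 = 1/2
~~~P | ((Q & ~~Q) | (((P | P) & (P -> P)) & P)) = 1/2 | 1/2 = 1/2
No assignment yields a value below 1/2, so this is the minimum.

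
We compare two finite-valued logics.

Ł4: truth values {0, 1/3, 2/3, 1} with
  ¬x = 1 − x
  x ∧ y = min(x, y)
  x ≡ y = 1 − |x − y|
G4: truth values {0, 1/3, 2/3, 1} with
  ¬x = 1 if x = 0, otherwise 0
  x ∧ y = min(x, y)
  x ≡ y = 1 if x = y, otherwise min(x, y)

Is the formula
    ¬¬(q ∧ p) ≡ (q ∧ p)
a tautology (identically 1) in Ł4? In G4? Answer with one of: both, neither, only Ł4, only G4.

only Ł4

In Ł4: every assignment gives 1 — tautology.
In G4: at p = 1/3, q = 1/3 the value is 1/3 — not a tautology.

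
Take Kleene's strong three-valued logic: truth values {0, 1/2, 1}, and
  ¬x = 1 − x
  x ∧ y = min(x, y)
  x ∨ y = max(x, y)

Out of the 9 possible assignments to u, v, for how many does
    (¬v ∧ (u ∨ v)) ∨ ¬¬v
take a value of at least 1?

4

u = 0, v = 0 ↦ 0  <
u = 0, v = 1/2 ↦ 1/2  <
u = 0, v = 1 ↦ 1  ≥
u = 1/2, v = 0 ↦ 1/2  <
u = 1/2, v = 1/2 ↦ 1/2  <
u = 1/2, v = 1 ↦ 1  ≥
u = 1, v = 0 ↦ 1  ≥
u = 1, v = 1/2 ↦ 1/2  <
u = 1, v = 1 ↦ 1  ≥
So 4 of the 9 assignments meet the threshold.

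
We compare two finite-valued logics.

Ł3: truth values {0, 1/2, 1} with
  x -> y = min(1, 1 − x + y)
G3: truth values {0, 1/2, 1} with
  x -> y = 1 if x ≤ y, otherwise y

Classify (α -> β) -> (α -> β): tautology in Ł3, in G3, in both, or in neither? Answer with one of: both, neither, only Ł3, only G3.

In Ł3: every assignment gives 1 — tautology.
In G3: every assignment gives 1 — tautology.

both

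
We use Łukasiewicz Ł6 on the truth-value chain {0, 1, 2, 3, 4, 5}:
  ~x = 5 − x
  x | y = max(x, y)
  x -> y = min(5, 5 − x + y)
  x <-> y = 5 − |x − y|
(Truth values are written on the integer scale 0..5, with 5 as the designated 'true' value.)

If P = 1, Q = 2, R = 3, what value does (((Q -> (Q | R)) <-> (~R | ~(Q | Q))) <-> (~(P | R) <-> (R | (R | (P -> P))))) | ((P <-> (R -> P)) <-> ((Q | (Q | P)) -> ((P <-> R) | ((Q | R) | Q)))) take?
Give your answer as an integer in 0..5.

4

Q | R = 2 | 3 = 3
Q -> (Q | R) = 2 -> 3 = 5
~R = ~3 = 2
Q | Q = 2 | 2 = 2
~(Q | Q) = ~2 = 3
~R | ~(Q | Q) = 2 | 3 = 3
(Q -> (Q | R)) <-> (~R | ~(Q | Q)) = 5 <-> 3 = 3
P | R = 1 | 3 = 3
~(P | R) = ~3 = 2
P -> P = 1 -> 1 = 5
R | (P -> P) = 3 | 5 = 5
R | (R | (P -> P)) = 3 | 5 = 5
~(P | R) <-> (R | (R | (P -> P))) = 2 <-> 5 = 2
((Q -> (Q | R)) <-> (~R | ~(Q | Q))) <-> (~(P | R) <-> (R | (R | (P -> P)))) = 3 <-> 2 = 4
R -> P = 3 -> 1 = 3
P <-> (R -> P) = 1 <-> 3 = 3
Q | P = 2 | 1 = 2
Q | (Q | P) = 2 | 2 = 2
P <-> R = 1 <-> 3 = 3
Q | R = 2 | 3 = 3
(Q | R) | Q = 3 | 2 = 3
(P <-> R) | ((Q | R) | Q) = 3 | 3 = 3
(Q | (Q | P)) -> ((P <-> R) | ((Q | R) | Q)) = 2 -> 3 = 5
(P <-> (R -> P)) <-> ((Q | (Q | P)) -> ((P <-> R) | ((Q | R) | Q))) = 3 <-> 5 = 3
(((Q -> (Q | R)) <-> (~R | ~(Q | Q))) <-> (~(P | R) <-> (R | (R | (P -> P))))) | ((P <-> (R -> P)) <-> ((Q | (Q | P)) -> ((P <-> R) | ((Q | R) | Q)))) = 4 | 3 = 4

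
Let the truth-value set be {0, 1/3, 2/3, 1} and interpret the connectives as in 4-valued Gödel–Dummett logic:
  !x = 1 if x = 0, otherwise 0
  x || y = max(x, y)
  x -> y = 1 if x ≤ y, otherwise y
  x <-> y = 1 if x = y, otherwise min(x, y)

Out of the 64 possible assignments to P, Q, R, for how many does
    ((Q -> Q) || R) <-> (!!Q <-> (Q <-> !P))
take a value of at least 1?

8

value 1: 8 assignments (counts)
value 2/3: 4 assignments
value 1/3: 4 assignments
value 0: 48 assignments
So 8 of the 64 assignments meet the threshold.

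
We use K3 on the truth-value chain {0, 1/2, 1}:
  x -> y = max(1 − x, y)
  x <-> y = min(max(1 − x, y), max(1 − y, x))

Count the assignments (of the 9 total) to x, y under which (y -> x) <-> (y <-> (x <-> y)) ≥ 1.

3

x = 0, y = 0 ↦ 0  <
x = 0, y = 1/2 ↦ 1/2  <
x = 0, y = 1 ↦ 1  ≥
x = 1/2, y = 0 ↦ 1/2  <
x = 1/2, y = 1/2 ↦ 1/2  <
x = 1/2, y = 1 ↦ 1/2  <
x = 1, y = 0 ↦ 1  ≥
x = 1, y = 1/2 ↦ 1/2  <
x = 1, y = 1 ↦ 1  ≥
So 3 of the 9 assignments meet the threshold.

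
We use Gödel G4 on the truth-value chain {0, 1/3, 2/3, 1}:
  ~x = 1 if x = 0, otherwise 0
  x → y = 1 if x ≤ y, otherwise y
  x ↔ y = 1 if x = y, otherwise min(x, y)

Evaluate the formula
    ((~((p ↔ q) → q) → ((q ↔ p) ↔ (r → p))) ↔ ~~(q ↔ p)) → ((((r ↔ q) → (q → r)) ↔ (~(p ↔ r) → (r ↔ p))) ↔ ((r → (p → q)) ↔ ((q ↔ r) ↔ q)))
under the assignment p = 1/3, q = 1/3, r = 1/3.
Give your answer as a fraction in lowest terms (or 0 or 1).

p ↔ q = 1/3 ↔ 1/3 = 1
(p ↔ q) → q = 1 → 1/3 = 1/3
~((p ↔ q) → q) = ~1/3 = 0
q ↔ p = 1/3 ↔ 1/3 = 1
r → p = 1/3 → 1/3 = 1
(q ↔ p) ↔ (r → p) = 1 ↔ 1 = 1
~((p ↔ q) → q) → ((q ↔ p) ↔ (r → p)) = 0 → 1 = 1
q ↔ p = 1/3 ↔ 1/3 = 1
~(q ↔ p) = ~1 = 0
~~(q ↔ p) = ~0 = 1
(~((p ↔ q) → q) → ((q ↔ p) ↔ (r → p))) ↔ ~~(q ↔ p) = 1 ↔ 1 = 1
r ↔ q = 1/3 ↔ 1/3 = 1
q → r = 1/3 → 1/3 = 1
(r ↔ q) → (q → r) = 1 → 1 = 1
p ↔ r = 1/3 ↔ 1/3 = 1
~(p ↔ r) = ~1 = 0
r ↔ p = 1/3 ↔ 1/3 = 1
~(p ↔ r) → (r ↔ p) = 0 → 1 = 1
((r ↔ q) → (q → r)) ↔ (~(p ↔ r) → (r ↔ p)) = 1 ↔ 1 = 1
p → q = 1/3 → 1/3 = 1
r → (p → q) = 1/3 → 1 = 1
q ↔ r = 1/3 ↔ 1/3 = 1
(q ↔ r) ↔ q = 1 ↔ 1/3 = 1/3
(r → (p → q)) ↔ ((q ↔ r) ↔ q) = 1 ↔ 1/3 = 1/3
(((r ↔ q) → (q → r)) ↔ (~(p ↔ r) → (r ↔ p))) ↔ ((r → (p → q)) ↔ ((q ↔ r) ↔ q)) = 1 ↔ 1/3 = 1/3
((~((p ↔ q) → q) → ((q ↔ p) ↔ (r → p))) ↔ ~~(q ↔ p)) → ((((r ↔ q) → (q → r)) ↔ (~(p ↔ r) → (r ↔ p))) ↔ ((r → (p → q)) ↔ ((q ↔ r) ↔ q))) = 1 → 1/3 = 1/3

1/3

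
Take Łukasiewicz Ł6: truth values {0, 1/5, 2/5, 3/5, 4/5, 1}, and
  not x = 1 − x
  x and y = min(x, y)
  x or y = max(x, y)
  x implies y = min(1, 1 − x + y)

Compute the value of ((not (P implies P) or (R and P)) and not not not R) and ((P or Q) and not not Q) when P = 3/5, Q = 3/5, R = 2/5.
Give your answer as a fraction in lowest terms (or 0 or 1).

2/5

P implies P = 3/5 implies 3/5 = 1
not (P implies P) = not 1 = 0
R and P = 2/5 and 3/5 = 2/5
not (P implies P) or (R and P) = 0 or 2/5 = 2/5
not R = not 2/5 = 3/5
not not R = not 3/5 = 2/5
not not not R = not 2/5 = 3/5
(not (P implies P) or (R and P)) and not not not R = 2/5 and 3/5 = 2/5
P or Q = 3/5 or 3/5 = 3/5
not Q = not 3/5 = 2/5
not not Q = not 2/5 = 3/5
(P or Q) and not not Q = 3/5 and 3/5 = 3/5
((not (P implies P) or (R and P)) and not not not R) and ((P or Q) and not not Q) = 2/5 and 3/5 = 2/5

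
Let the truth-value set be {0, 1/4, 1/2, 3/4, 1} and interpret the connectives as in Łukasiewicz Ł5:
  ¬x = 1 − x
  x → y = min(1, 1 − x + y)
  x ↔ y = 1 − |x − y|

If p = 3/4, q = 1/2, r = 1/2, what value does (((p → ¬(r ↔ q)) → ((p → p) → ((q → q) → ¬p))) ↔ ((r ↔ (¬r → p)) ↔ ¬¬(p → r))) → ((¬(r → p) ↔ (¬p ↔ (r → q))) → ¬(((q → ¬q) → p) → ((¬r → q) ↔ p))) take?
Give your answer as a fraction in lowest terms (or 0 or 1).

r ↔ q = 1/2 ↔ 1/2 = 1
¬(r ↔ q) = ¬1 = 0
p → ¬(r ↔ q) = 3/4 → 0 = 1/4
p → p = 3/4 → 3/4 = 1
q → q = 1/2 → 1/2 = 1
¬p = ¬3/4 = 1/4
(q → q) → ¬p = 1 → 1/4 = 1/4
(p → p) → ((q → q) → ¬p) = 1 → 1/4 = 1/4
(p → ¬(r ↔ q)) → ((p → p) → ((q → q) → ¬p)) = 1/4 → 1/4 = 1
¬r = ¬1/2 = 1/2
¬r → p = 1/2 → 3/4 = 1
r ↔ (¬r → p) = 1/2 ↔ 1 = 1/2
p → r = 3/4 → 1/2 = 3/4
¬(p → r) = ¬3/4 = 1/4
¬¬(p → r) = ¬1/4 = 3/4
(r ↔ (¬r → p)) ↔ ¬¬(p → r) = 1/2 ↔ 3/4 = 3/4
((p → ¬(r ↔ q)) → ((p → p) → ((q → q) → ¬p))) ↔ ((r ↔ (¬r → p)) ↔ ¬¬(p → r)) = 1 ↔ 3/4 = 3/4
r → p = 1/2 → 3/4 = 1
¬(r → p) = ¬1 = 0
¬p = ¬3/4 = 1/4
r → q = 1/2 → 1/2 = 1
¬p ↔ (r → q) = 1/4 ↔ 1 = 1/4
¬(r → p) ↔ (¬p ↔ (r → q)) = 0 ↔ 1/4 = 3/4
¬q = ¬1/2 = 1/2
q → ¬q = 1/2 → 1/2 = 1
(q → ¬q) → p = 1 → 3/4 = 3/4
¬r = ¬1/2 = 1/2
¬r → q = 1/2 → 1/2 = 1
(¬r → q) ↔ p = 1 ↔ 3/4 = 3/4
((q → ¬q) → p) → ((¬r → q) ↔ p) = 3/4 → 3/4 = 1
¬(((q → ¬q) → p) → ((¬r → q) ↔ p)) = ¬1 = 0
(¬(r → p) ↔ (¬p ↔ (r → q))) → ¬(((q → ¬q) → p) → ((¬r → q) ↔ p)) = 3/4 → 0 = 1/4
(((p → ¬(r ↔ q)) → ((p → p) → ((q → q) → ¬p))) ↔ ((r ↔ (¬r → p)) ↔ ¬¬(p → r))) → ((¬(r → p) ↔ (¬p ↔ (r → q))) → ¬(((q → ¬q) → p) → ((¬r → q) ↔ p))) = 3/4 → 1/4 = 1/2

1/2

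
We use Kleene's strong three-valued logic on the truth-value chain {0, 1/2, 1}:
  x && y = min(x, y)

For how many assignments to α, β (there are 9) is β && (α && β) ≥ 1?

α = 0, β = 0 ↦ 0  <
α = 0, β = 1/2 ↦ 0  <
α = 0, β = 1 ↦ 0  <
α = 1/2, β = 0 ↦ 0  <
α = 1/2, β = 1/2 ↦ 1/2  <
α = 1/2, β = 1 ↦ 1/2  <
α = 1, β = 0 ↦ 0  <
α = 1, β = 1/2 ↦ 1/2  <
α = 1, β = 1 ↦ 1  ≥
So 1 of the 9 assignments meets the threshold.

1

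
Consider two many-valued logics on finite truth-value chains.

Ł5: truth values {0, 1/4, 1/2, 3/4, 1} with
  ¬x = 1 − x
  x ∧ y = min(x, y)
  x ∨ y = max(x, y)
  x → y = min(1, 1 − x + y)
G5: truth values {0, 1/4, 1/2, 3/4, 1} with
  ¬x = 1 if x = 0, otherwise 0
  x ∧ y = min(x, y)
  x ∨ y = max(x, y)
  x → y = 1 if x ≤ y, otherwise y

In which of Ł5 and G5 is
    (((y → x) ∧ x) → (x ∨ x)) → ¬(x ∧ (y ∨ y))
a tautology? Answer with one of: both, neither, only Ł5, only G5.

neither

In Ł5: at x = 1/4, y = 1/4 the value is 3/4 — not a tautology.
In G5: at x = 1/4, y = 1/4 the value is 0 — not a tautology.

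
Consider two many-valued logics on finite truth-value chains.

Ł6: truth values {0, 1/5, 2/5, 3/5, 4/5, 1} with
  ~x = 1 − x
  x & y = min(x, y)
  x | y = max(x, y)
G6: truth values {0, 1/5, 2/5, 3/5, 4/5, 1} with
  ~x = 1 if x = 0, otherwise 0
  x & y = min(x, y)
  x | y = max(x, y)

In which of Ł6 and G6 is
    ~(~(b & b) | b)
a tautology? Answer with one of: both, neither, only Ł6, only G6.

neither

In Ł6: at b = 0 the value is 0 — not a tautology.
In G6: at b = 0 the value is 0 — not a tautology.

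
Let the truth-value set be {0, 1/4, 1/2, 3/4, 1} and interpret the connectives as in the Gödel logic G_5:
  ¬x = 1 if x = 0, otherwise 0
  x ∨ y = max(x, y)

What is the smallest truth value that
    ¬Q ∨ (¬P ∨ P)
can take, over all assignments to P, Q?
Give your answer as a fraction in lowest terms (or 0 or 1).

Take P = 1/4, Q = 1/4:
¬Q = ¬1/4 = 0
¬P = ¬1/4 = 0
¬P ∨ P = 0 ∨ 1/4 = 1/4
¬Q ∨ (¬P ∨ P) = 0 ∨ 1/4 = 1/4
No assignment yields a value below 1/4, so this is the minimum.

1/4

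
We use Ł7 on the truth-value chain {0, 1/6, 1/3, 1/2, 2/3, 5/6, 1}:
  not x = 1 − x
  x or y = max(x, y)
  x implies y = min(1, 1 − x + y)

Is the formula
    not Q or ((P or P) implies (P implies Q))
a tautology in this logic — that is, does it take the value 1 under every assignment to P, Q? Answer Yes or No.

No

Counterexample: take P = 2/3, Q = 1/6.
not Q = not 1/6 = 5/6
P or P = 2/3 or 2/3 = 2/3
P implies Q = 2/3 implies 1/6 = 1/2
(P or P) implies (P implies Q) = 2/3 implies 1/2 = 5/6
not Q or ((P or P) implies (P implies Q)) = 5/6 or 5/6 = 5/6
This gives 5/6 ≠ 1.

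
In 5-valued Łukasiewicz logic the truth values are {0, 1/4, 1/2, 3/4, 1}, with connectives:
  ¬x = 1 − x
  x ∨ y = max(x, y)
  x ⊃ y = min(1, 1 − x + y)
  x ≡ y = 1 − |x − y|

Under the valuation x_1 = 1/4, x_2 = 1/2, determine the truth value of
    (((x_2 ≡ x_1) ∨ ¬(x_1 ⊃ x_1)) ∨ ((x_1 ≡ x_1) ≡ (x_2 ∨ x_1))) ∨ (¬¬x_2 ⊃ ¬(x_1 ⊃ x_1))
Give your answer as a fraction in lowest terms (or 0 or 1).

3/4

x_2 ≡ x_1 = 1/2 ≡ 1/4 = 3/4
x_1 ⊃ x_1 = 1/4 ⊃ 1/4 = 1
¬(x_1 ⊃ x_1) = ¬1 = 0
(x_2 ≡ x_1) ∨ ¬(x_1 ⊃ x_1) = 3/4 ∨ 0 = 3/4
x_1 ≡ x_1 = 1/4 ≡ 1/4 = 1
x_2 ∨ x_1 = 1/2 ∨ 1/4 = 1/2
(x_1 ≡ x_1) ≡ (x_2 ∨ x_1) = 1 ≡ 1/2 = 1/2
((x_2 ≡ x_1) ∨ ¬(x_1 ⊃ x_1)) ∨ ((x_1 ≡ x_1) ≡ (x_2 ∨ x_1)) = 3/4 ∨ 1/2 = 3/4
¬x_2 = ¬1/2 = 1/2
¬¬x_2 = ¬1/2 = 1/2
x_1 ⊃ x_1 = 1/4 ⊃ 1/4 = 1
¬(x_1 ⊃ x_1) = ¬1 = 0
¬¬x_2 ⊃ ¬(x_1 ⊃ x_1) = 1/2 ⊃ 0 = 1/2
(((x_2 ≡ x_1) ∨ ¬(x_1 ⊃ x_1)) ∨ ((x_1 ≡ x_1) ≡ (x_2 ∨ x_1))) ∨ (¬¬x_2 ⊃ ¬(x_1 ⊃ x_1)) = 3/4 ∨ 1/2 = 3/4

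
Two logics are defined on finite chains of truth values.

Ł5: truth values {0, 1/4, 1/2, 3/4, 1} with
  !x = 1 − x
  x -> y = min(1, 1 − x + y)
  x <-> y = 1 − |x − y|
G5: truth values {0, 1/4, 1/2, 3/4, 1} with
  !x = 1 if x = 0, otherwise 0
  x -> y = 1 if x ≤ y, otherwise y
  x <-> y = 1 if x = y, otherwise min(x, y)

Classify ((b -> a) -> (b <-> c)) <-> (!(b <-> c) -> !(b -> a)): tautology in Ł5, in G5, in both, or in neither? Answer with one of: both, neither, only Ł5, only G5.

only Ł5

In Ł5: every assignment gives 1 — tautology.
In G5: at a = 1/4, b = 1/4, c = 1/2 the value is 1/4 — not a tautology.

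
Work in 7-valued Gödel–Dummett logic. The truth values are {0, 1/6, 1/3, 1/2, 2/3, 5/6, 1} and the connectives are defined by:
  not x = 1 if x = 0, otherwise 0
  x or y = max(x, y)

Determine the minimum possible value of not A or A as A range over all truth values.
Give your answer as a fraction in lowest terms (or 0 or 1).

1/6

Take A = 1/6:
not A = not 1/6 = 0
not A or A = 0 or 1/6 = 1/6
No assignment yields a value below 1/6, so this is the minimum.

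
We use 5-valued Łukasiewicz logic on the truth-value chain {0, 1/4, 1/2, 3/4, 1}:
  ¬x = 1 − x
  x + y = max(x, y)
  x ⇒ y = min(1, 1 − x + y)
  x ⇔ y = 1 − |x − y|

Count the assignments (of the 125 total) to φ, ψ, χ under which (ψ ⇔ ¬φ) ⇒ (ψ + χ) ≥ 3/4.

109

value 1: 89 assignments (counts)
value 3/4: 20 assignments (counts)
value 1/2: 11 assignments
value 1/4: 4 assignments
value 0: 1 assignment
So 109 of the 125 assignments meet the threshold.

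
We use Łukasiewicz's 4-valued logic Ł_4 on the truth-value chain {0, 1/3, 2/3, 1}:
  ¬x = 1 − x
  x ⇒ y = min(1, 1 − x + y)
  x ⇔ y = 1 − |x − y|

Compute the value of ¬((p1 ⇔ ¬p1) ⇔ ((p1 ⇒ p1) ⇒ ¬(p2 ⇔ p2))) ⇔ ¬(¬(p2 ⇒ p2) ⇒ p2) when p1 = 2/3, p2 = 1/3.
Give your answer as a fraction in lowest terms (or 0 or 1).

¬p1 = ¬2/3 = 1/3
p1 ⇔ ¬p1 = 2/3 ⇔ 1/3 = 2/3
p1 ⇒ p1 = 2/3 ⇒ 2/3 = 1
p2 ⇔ p2 = 1/3 ⇔ 1/3 = 1
¬(p2 ⇔ p2) = ¬1 = 0
(p1 ⇒ p1) ⇒ ¬(p2 ⇔ p2) = 1 ⇒ 0 = 0
(p1 ⇔ ¬p1) ⇔ ((p1 ⇒ p1) ⇒ ¬(p2 ⇔ p2)) = 2/3 ⇔ 0 = 1/3
¬((p1 ⇔ ¬p1) ⇔ ((p1 ⇒ p1) ⇒ ¬(p2 ⇔ p2))) = ¬1/3 = 2/3
p2 ⇒ p2 = 1/3 ⇒ 1/3 = 1
¬(p2 ⇒ p2) = ¬1 = 0
¬(p2 ⇒ p2) ⇒ p2 = 0 ⇒ 1/3 = 1
¬(¬(p2 ⇒ p2) ⇒ p2) = ¬1 = 0
¬((p1 ⇔ ¬p1) ⇔ ((p1 ⇒ p1) ⇒ ¬(p2 ⇔ p2))) ⇔ ¬(¬(p2 ⇒ p2) ⇒ p2) = 2/3 ⇔ 0 = 1/3

1/3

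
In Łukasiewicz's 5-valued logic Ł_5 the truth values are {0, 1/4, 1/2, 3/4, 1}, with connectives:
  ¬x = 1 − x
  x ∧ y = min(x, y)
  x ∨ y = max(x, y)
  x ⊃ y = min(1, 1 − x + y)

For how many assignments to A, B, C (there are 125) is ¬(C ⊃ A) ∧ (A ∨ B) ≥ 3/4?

6

value 1: 1 assignment (counts)
value 3/4: 5 assignments (counts)
value 1/2: 14 assignments
value 1/4: 26 assignments
value 0: 79 assignments
So 6 of the 125 assignments meet the threshold.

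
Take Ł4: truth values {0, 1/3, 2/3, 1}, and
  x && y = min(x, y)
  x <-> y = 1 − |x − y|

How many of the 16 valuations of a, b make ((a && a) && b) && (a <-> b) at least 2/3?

a = 0, b = 0 ↦ 0  <
a = 0, b = 1/3 ↦ 0  <
a = 0, b = 2/3 ↦ 0  <
a = 0, b = 1 ↦ 0  <
a = 1/3, b = 0 ↦ 0  <
a = 1/3, b = 1/3 ↦ 1/3  <
a = 1/3, b = 2/3 ↦ 1/3  <
a = 1/3, b = 1 ↦ 1/3  <
a = 2/3, b = 0 ↦ 0  <
a = 2/3, b = 1/3 ↦ 1/3  <
a = 2/3, b = 2/3 ↦ 2/3  ≥
a = 2/3, b = 1 ↦ 2/3  ≥
a = 1, b = 0 ↦ 0  <
a = 1, b = 1/3 ↦ 1/3  <
a = 1, b = 2/3 ↦ 2/3  ≥
a = 1, b = 1 ↦ 1  ≥
So 4 of the 16 assignments meet the threshold.

4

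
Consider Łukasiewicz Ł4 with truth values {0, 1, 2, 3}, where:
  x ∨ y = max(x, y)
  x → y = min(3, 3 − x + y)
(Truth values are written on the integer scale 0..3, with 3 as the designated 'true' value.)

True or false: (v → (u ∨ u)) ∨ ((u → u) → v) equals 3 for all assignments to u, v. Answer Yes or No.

Counterexample: take u = 0, v = 1.
u ∨ u = 0 ∨ 0 = 0
v → (u ∨ u) = 1 → 0 = 2
u → u = 0 → 0 = 3
(u → u) → v = 3 → 1 = 1
(v → (u ∨ u)) ∨ ((u → u) → v) = 2 ∨ 1 = 2
This gives 2 ≠ 3.

No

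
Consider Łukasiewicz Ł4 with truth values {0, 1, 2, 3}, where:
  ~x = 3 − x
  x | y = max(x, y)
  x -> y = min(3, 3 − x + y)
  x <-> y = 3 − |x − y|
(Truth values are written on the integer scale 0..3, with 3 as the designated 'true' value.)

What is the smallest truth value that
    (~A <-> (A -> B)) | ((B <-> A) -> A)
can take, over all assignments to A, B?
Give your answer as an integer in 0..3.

2

Take A = 1, B = 1:
~A = ~1 = 2
A -> B = 1 -> 1 = 3
~A <-> (A -> B) = 2 <-> 3 = 2
B <-> A = 1 <-> 1 = 3
(B <-> A) -> A = 3 -> 1 = 1
(~A <-> (A -> B)) | ((B <-> A) -> A) = 2 | 1 = 2
No assignment yields a value below 2, so this is the minimum.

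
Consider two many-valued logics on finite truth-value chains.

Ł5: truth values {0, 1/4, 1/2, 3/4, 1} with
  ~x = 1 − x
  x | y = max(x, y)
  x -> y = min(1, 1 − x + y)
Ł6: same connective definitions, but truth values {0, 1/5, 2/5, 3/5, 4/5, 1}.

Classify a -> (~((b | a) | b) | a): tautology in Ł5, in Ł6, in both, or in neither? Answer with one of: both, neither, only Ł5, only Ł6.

In Ł5: every assignment gives 1 — tautology.
In Ł6: every assignment gives 1 — tautology.

both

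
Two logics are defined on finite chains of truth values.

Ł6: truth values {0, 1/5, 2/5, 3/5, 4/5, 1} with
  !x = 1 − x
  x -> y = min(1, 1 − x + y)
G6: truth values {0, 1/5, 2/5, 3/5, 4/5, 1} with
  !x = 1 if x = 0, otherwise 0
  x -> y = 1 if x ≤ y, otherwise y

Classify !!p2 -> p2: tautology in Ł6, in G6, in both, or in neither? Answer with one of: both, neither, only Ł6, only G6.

only Ł6

In Ł6: every assignment gives 1 — tautology.
In G6: at p2 = 1/5 the value is 1/5 — not a tautology.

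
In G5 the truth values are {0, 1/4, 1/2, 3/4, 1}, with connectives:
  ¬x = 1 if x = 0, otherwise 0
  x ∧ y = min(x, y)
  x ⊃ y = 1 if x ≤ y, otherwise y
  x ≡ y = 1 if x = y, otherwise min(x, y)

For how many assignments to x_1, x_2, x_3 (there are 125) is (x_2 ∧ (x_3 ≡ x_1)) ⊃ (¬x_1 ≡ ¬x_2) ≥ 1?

121

value 1: 121 assignments (counts)
value 0: 4 assignments
So 121 of the 125 assignments meet the threshold.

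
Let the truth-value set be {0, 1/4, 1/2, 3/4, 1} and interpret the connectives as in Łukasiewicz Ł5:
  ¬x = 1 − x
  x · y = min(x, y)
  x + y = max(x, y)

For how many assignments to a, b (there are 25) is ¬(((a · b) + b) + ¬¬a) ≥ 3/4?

value 1: 1 assignment (counts)
value 3/4: 3 assignments (counts)
value 1/2: 5 assignments
value 1/4: 7 assignments
value 0: 9 assignments
So 4 of the 25 assignments meet the threshold.

4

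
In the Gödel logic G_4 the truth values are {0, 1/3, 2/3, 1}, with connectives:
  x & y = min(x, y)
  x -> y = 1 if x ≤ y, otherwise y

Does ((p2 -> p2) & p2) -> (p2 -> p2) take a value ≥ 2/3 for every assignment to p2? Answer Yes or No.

p2 = 0 ↦ 1
p2 = 1/3 ↦ 1
p2 = 2/3 ↦ 1
p2 = 1 ↦ 1
Every assignment gives a value ≥ 2/3.

Yes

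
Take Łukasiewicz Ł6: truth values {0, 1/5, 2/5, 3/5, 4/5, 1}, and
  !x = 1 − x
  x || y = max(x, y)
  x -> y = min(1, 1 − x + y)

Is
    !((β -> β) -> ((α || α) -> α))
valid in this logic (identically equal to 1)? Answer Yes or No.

Counterexample: take α = 0, β = 0.
β -> β = 0 -> 0 = 1
α || α = 0 || 0 = 0
(α || α) -> α = 0 -> 0 = 1
(β -> β) -> ((α || α) -> α) = 1 -> 1 = 1
!((β -> β) -> ((α || α) -> α)) = !1 = 0
This gives 0 ≠ 1.

No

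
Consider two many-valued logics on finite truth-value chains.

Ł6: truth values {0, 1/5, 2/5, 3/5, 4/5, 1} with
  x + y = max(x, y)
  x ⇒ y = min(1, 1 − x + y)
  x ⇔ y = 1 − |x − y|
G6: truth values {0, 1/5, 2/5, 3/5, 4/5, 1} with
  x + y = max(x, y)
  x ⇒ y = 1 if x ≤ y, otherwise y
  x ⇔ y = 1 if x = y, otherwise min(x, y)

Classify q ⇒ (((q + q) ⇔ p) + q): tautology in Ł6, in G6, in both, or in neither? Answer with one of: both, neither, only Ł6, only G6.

In Ł6: every assignment gives 1 — tautology.
In G6: every assignment gives 1 — tautology.

both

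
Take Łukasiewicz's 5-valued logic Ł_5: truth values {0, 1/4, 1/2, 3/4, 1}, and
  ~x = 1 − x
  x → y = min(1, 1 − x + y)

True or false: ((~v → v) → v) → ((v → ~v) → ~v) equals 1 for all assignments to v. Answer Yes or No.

v = 0 ↦ 1
v = 1/4 ↦ 1
v = 1/2 ↦ 1
v = 3/4 ↦ 1
v = 1 ↦ 1
Every assignment gives a value ≥ 1.

Yes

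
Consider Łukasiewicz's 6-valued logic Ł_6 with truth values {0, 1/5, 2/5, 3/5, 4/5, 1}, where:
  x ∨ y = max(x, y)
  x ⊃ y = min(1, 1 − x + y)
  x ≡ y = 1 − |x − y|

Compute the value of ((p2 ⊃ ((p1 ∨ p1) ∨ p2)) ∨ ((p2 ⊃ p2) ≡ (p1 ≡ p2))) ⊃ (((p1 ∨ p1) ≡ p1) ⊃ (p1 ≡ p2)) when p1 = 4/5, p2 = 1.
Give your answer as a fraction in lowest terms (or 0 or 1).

4/5

p1 ∨ p1 = 4/5 ∨ 4/5 = 4/5
(p1 ∨ p1) ∨ p2 = 4/5 ∨ 1 = 1
p2 ⊃ ((p1 ∨ p1) ∨ p2) = 1 ⊃ 1 = 1
p2 ⊃ p2 = 1 ⊃ 1 = 1
p1 ≡ p2 = 4/5 ≡ 1 = 4/5
(p2 ⊃ p2) ≡ (p1 ≡ p2) = 1 ≡ 4/5 = 4/5
(p2 ⊃ ((p1 ∨ p1) ∨ p2)) ∨ ((p2 ⊃ p2) ≡ (p1 ≡ p2)) = 1 ∨ 4/5 = 1
p1 ∨ p1 = 4/5 ∨ 4/5 = 4/5
(p1 ∨ p1) ≡ p1 = 4/5 ≡ 4/5 = 1
p1 ≡ p2 = 4/5 ≡ 1 = 4/5
((p1 ∨ p1) ≡ p1) ⊃ (p1 ≡ p2) = 1 ⊃ 4/5 = 4/5
((p2 ⊃ ((p1 ∨ p1) ∨ p2)) ∨ ((p2 ⊃ p2) ≡ (p1 ≡ p2))) ⊃ (((p1 ∨ p1) ≡ p1) ⊃ (p1 ≡ p2)) = 1 ⊃ 4/5 = 4/5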